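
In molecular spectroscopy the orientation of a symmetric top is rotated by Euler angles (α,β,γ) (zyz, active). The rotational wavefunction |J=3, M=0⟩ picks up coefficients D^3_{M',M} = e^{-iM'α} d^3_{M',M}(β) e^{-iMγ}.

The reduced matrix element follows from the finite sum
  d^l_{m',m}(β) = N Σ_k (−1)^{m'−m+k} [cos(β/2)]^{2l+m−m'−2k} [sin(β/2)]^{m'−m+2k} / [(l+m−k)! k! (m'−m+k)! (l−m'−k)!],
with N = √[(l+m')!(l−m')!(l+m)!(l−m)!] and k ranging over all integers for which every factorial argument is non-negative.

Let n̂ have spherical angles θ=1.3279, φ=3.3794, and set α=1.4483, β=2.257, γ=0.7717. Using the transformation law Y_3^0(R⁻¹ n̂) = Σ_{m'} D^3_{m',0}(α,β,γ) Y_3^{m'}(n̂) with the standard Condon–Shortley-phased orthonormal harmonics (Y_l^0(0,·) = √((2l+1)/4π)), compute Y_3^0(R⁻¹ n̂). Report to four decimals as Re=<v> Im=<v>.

Re=0.3316 Im=0.0000

Need the full column D^3_{m',0} for m'=−3..3 at α=1.4483, β=2.2570, γ=0.7717.
cos(β/2)=0.428016, sin(β/2)=0.903771
d^3_{-3,0}: single k=3 term ⇒ +0.258863;  D = -0.093003-0.241580i
d^3_{-2,0}: k∈[2..3] ⇒ +0.150147 -0.669444 = -0.519297;  D = +0.503790-0.125955i
d^3_{-1,0}: k∈[1..3] ⇒ +0.044973 -0.601544 +0.894011 = +0.337440;  D = +0.041232+0.334912i
d^3_{0,0}: k∈[0..3] ⇒ +0.006148 -0.246717 +1.100009 -0.544943 = +0.314498;  D = +0.314498+0.000000i
d^3_{1,0}: k∈[0..2] ⇒ -0.044973 +0.601544 -0.894011 = -0.337440;  D = -0.041232+0.334912i
d^3_{2,0}: k∈[0..1] ⇒ +0.150147 -0.669444 = -0.519297;  D = +0.503790+0.125955i
d^3_{3,0}: single k=0 term ⇒ -0.258863;  D = +0.093003-0.241580i
Y_3^{m'}(θ=1.3279,φ=3.3794) and Σ D·Y over m':
  (-0.0930-0.2416i)·(-0.2885+0.2497i)  (+0.5038-0.1260i)·(+0.2059-0.1060i)  (+0.0412+0.3349i)·(+0.2167-0.0525i)  (+0.3145+0.0000i)·(-0.2433+0.0000i)  (-0.0412+0.3349i)·(-0.2167-0.0525i)  (+0.5038+0.1260i)·(+0.2059+0.1060i)  (+0.0930-0.2416i)·(+0.2885+0.2497i)
Y_3^0(R⁻¹ n̂) = +0.331566+0.000000i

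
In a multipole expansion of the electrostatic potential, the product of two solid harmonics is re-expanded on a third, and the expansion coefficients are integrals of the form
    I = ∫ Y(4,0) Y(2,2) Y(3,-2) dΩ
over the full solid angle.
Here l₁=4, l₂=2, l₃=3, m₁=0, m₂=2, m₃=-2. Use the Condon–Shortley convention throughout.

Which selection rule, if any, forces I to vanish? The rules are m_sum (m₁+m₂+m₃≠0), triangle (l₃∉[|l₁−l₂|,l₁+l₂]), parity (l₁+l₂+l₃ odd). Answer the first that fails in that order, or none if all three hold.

parity

Σmᵢ = 0  ✓
l₃∈[|l₁−l₂|,l₁+l₂]=[2,6], have l₃=3  ✓
Σlᵢ = 9 ⇒ odd  ✗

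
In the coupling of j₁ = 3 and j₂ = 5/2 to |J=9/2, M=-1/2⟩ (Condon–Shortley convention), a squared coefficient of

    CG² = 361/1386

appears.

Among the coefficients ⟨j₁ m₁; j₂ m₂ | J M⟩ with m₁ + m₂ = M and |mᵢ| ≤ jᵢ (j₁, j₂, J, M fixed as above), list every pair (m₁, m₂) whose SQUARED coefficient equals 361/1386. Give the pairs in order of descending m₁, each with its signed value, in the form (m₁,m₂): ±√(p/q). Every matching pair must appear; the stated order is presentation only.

(-2,3/2): −√(361/1386)

Admissible pairs with m₁+m₂ = M = -1/2: (-3,5/2), (-2,3/2), (-1,1/2), (0,-1/2), (1,-3/2), (2,-5/2)
  (m₁,m₂)=(2,-5/2): CG² = 125/1386, CG = +√(125/1386)
  (m₁,m₂)=(1,-3/2): CG² = 35/99, CG = +√(35/99)
  (m₁,m₂)=(0,-1/2): CG² = 10/231, CG = +√(10/231)
  (m₁,m₂)=(-1,1/2): CG² = 160/693, CG = −√(160/693)
  (m₁,m₂)=(-2,3/2): CG² = 361/1386, CG = −√(361/1386)   ← matches the target
  (m₁,m₂)=(-3,5/2): CG² = 5/231, CG = −√(5/231)
Pairs with CG² = 361/1386: (-2,3/2): −√(361/1386)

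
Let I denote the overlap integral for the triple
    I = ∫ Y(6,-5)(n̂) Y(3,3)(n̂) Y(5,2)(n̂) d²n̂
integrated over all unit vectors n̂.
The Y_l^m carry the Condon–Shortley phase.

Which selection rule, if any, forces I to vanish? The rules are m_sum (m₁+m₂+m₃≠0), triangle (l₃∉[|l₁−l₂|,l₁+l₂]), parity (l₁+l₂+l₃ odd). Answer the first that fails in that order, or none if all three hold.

Σmᵢ = 0  ✓
l₃∈[|l₁−l₂|,l₁+l₂]=[3,9], have l₃=5  ✓
Σlᵢ = 14 ⇒ even  ✓

none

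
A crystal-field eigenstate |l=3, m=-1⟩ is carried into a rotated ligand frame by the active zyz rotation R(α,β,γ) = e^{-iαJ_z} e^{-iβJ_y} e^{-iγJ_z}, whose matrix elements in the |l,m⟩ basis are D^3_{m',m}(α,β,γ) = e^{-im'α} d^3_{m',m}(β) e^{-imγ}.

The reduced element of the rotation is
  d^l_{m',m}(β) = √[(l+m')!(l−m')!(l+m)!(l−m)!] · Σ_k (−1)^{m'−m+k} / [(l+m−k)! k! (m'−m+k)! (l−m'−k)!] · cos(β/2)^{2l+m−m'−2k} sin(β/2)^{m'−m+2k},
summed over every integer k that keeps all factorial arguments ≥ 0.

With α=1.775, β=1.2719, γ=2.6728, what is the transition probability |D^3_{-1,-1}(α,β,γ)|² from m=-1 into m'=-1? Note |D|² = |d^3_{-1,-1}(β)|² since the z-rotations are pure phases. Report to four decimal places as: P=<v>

P=0.1830

First d^3_{-1,-1}(β=1.2719), then the phase factors e^{-i(-1)α} and e^{-i(-1)γ}:
With c≡cos(β/2)=0.804508 and s≡sin(β/2)=0.593942, N=[2·24·2·24]^{1/2}=48.000000
The bounds max(0,m−m')=0 and min(l+m,l−m')=2 give 3 terms
  k=0: (−1)^0·48.0000/(48)·0.8045^6·0.5939^0 = +0.271133
  k=1: (−1)^1·48.0000/(6)·0.8045^4·0.5939^2 = -1.182223
  k=2: (−1)^2·48.0000/(8)·0.8045^2·0.5939^4 = +0.483268
d^3_{-1,-1}(1.2719) = +0.271133 -1.182223 +0.483268 = -0.427822
|D^3_{-1,-1}|² = |d^3_{-1,-1}(β)|² = (-0.427822)² = 0.183032 (the z-rotation phases have unit modulus)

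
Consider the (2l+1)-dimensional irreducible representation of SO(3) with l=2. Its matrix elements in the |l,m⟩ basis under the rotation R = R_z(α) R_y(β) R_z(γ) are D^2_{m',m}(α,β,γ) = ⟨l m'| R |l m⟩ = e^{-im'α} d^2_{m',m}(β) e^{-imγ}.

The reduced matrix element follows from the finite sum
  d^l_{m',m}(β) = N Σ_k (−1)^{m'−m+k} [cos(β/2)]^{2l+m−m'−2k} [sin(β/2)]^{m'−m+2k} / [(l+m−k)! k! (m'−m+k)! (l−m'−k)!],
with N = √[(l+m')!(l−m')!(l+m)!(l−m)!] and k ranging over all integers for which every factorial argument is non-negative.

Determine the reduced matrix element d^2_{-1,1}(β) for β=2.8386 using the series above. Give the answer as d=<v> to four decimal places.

d=-0.8882

d^2_{-1,1}(β=2.8386) via the finite sum:
With c≡cos(β/2)=0.150917 and s≡sin(β/2)=0.988546, N=[1·6·6·1]^{1/2}=6.000000
k: max(0,(1)−(-1))=2 … min(2+(1),2−(-1))=3
  k=2: (−1)^0·6.0000/(2)·0.1509^2·0.9885^2 = +0.066772
  k=3: (−1)^1·6.0000/(6)·0.1509^0·0.9885^4 = -0.954967
d^2_{-1,1}(2.8386) = +0.066772 -0.954967 = -0.888195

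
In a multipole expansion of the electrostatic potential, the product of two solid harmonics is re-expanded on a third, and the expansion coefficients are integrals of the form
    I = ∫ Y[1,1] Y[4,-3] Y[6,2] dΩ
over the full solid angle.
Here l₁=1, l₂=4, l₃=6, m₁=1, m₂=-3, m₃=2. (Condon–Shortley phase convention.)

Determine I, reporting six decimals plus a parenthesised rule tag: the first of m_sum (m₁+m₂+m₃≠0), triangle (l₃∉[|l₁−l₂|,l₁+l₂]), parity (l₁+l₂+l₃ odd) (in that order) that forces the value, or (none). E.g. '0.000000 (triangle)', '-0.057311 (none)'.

l₃=6 ∉ [3,5] — triangle fails ⇒ I = 0

0.000000 (triangle)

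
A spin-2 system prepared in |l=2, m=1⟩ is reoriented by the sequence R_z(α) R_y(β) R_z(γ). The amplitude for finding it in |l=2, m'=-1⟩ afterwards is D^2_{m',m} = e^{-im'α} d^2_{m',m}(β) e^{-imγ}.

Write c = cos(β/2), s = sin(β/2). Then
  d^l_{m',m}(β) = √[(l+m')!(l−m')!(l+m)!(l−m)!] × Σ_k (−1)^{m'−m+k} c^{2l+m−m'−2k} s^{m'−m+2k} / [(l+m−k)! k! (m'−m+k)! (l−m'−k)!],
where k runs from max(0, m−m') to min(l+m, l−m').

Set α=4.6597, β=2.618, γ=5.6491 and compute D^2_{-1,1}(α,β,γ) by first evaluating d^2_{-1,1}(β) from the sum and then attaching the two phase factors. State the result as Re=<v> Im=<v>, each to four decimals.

First d^2_{-1,1}(β=2.6180), then the phase factors e^{-i(-1)α} and e^{-i(1)γ}:
c=cos(2.618000/2)=0.258816, s=sin(2.618000/2)=0.965927; N=√[1·6·6·1]=6.000000
k∈{2,3} keeps every argument non-negative
  k=2: (−1)^0·6.0000/(2)·0.2588^2·0.9659^2 = +0.187496
  k=3: (−1)^1·6.0000/(6)·0.2588^0·0.9659^4 = -0.870516
d^2_{-1,1}(2.6180) = +0.187496 -0.870516 = -0.683020
D = (-0.052665-0.998612i)·(-0.683020)·(+0.805614+0.592441i) = -0.375108+0.570797i

Re=-0.3751 Im=0.5708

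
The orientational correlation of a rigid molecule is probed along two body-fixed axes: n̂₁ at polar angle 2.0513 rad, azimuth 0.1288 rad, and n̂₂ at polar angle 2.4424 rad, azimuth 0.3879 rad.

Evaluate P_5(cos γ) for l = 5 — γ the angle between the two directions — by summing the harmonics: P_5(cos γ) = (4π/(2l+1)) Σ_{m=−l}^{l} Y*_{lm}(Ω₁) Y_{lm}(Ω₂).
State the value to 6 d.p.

-0.005063

Summing Y*_{l m}(θ₁,φ₁)·Y_{l m}(θ₂,φ₂) over m ∈ [−5, 5]; prefactor 4π/(2·5+1) = 1.142397:
  m=-5: (0.203519, 0.152798) × (-0.018472, -0.047809) = (0.003546, -0.012552)  (running Σ = (0.003546, -0.012552))
  m=-4: (-0.365040, -0.206688) × (-0.003700, 0.192705) = (0.041180, -0.069580)  (running Σ = (0.044726, -0.082133))
  m=-3: (0.206209, 0.083897) × (0.155998, -0.361792) = (0.062522, -0.061517)  (running Σ = (0.107247, -0.143650))
  m=-2: (0.213872, 0.056345) × (-0.290478, 0.284955) = (-0.078181, 0.044577)  (running Σ = (0.029067, -0.099073))
  m=-1: (-0.290827, -0.037667) × (0.000949, -0.000388) = (-0.000291, 0.000077)  (running Σ = (0.028776, -0.098996))
  m=0: (-0.157853, -0.000000) × (0.392668, 0.000000) = (-0.061984, -0.000000)  (running Σ = (-0.033208, -0.098996))
  m=1: (0.290827, -0.037667) × (-0.000949, -0.000388) = (-0.000291, -0.000077)  (running Σ = (-0.033498, -0.099073))
  m=2: (0.213872, -0.056345) × (-0.290478, -0.284955) = (-0.078181, -0.044577)  (running Σ = (-0.111679, -0.143650))
  m=3: (-0.206209, 0.083897) × (-0.155998, -0.361792) = (0.062522, 0.061517)  (running Σ = (-0.049158, -0.082133))
  m=4: (-0.365040, 0.206688) × (-0.003700, -0.192705) = (0.041180, 0.069580)  (running Σ = (-0.007977, -0.012552))
  m=5: (-0.203519, 0.152798) × (0.018472, -0.047809) = (0.003546, 0.012552)  (running Σ = (-0.004432, -0.000000))
Accumulated sum (-0.004432, -0.000000); after 4π/(2l+1) scaling, (-0.005063, -0.000000) ⇒ P_5 = -0.005063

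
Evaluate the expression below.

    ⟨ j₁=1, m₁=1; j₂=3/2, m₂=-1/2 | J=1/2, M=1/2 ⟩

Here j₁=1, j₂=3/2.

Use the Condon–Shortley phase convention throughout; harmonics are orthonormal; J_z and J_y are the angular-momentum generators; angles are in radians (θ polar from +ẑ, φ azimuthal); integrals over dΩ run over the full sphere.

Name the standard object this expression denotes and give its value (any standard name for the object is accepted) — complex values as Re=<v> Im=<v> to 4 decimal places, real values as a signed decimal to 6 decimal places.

Clebsch–Gordan coefficient, +√(1/6) ≈ +0.408248

This is a Clebsch–Gordan (vector-coupling) coefficient.
triangle: 2!×0!×1!/4! = 2/24
(j±m)!: 2!×0!×1!×2!×1!×0! = 4
prefactor² = (2J+1)×Δ×N² = 2/3
  k=0: +1/(0!×2!×0!×1!×0!×0!) = 1/2
Σ = 1/2  ⇒  CG² = 2/3×(1/2)² = 1/6
CG = +√(1/6) = +0.408248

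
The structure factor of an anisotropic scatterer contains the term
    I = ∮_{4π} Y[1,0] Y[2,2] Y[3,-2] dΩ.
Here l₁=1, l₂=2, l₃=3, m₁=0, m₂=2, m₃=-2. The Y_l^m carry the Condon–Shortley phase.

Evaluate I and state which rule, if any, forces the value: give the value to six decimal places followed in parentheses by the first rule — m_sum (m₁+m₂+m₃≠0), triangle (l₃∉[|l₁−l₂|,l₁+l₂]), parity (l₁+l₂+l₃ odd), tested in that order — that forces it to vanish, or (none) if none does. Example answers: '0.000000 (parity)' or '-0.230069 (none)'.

m-sum 0 ✓  L=6 even ✓  1≤3≤3 ✓
Π(2lᵢ+1) = 3×5×7 = 105
triangle coeff Δ(1,2,3) = 1/105
Σ_t [0,0]: t=0:+1/4 = 1/4
(3j)²=3/35 [(1 2 3; 0 0 0)], sign=-1
Σ_t [0,0]: t=0:+1/24 = 1/24
(3j)²=1/21 [(1 2 3; 0 2 -2)], sign=-1
⇒ 4πI² = 3/7
I = (+1)√(3/7/(4π)) = 0.18467439
No selection rule forces the value: the integral is nonzero (none).

0.184674 (none)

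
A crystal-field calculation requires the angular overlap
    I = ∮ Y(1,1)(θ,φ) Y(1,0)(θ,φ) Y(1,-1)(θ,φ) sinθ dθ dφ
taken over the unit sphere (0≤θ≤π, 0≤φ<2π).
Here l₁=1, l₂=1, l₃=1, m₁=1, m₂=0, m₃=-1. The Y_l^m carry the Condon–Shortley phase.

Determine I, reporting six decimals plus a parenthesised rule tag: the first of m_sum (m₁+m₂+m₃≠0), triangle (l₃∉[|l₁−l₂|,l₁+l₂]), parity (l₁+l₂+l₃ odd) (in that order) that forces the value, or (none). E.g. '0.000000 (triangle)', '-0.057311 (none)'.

l₁+l₂+l₃=3 is odd: 3j(l;000)=0 ⇒ I=0

0.000000 (parity)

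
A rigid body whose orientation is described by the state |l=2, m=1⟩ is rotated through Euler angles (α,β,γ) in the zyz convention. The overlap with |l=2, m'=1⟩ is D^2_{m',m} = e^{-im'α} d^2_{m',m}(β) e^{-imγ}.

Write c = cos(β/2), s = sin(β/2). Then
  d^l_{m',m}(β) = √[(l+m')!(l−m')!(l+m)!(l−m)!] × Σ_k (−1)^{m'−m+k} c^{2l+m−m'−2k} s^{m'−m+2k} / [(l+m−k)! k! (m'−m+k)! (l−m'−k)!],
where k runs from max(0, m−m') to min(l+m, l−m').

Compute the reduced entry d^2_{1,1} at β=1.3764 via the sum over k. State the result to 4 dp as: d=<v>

d^2_{1,1}(β=1.3764) via the finite sum:
c=cos(1.376400/2)=0.772391, s=sin(1.376400/2)=0.635148; N=√[6·1·6·1]=6.000000
k∈{0,1} keeps every argument non-negative
  k=0: (−1)^0·6.0000/(6)·0.7724^4·0.6351^0 = +0.355916
  k=1: (−1)^1·6.0000/(2)·0.7724^2·0.6351^2 = -0.722013
d^2_{1,1}(1.3764) = +0.355916 -0.722013 = -0.366097

d=-0.3661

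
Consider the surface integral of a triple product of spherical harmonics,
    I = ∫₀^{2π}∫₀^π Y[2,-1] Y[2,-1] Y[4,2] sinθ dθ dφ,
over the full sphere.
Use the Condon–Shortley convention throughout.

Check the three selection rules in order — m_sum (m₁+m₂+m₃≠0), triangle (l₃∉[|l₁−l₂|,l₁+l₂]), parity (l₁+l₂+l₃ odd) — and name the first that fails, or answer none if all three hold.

none

azimuthal sum: -1 − 1 + 2 = 0  ✓
0 ≤ 4 ≤ 4 (triangle on l)  ✓
L = 2 + 2 + 4 = 8 (even)  ✓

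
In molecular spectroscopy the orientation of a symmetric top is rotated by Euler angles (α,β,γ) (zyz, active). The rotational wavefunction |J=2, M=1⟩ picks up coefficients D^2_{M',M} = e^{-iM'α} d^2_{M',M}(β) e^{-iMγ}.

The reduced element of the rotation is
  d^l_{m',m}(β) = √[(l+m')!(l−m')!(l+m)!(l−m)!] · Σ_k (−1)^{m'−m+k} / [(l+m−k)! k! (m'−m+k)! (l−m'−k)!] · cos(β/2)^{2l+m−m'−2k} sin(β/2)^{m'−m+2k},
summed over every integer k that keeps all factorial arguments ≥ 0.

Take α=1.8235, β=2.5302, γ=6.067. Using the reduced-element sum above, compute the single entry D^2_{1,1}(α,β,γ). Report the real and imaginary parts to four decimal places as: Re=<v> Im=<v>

Split into d^2_{1,1}(β=2.5302) × two z-phases.
c=cos(2.530200/2)=0.300957, s=sin(2.530200/2)=0.953638; N=√[6·1·6·1]=6.000000
The bounds max(0,m−m')=0 and min(l+m,l−m')=1 give 2 terms
  k=0: (−1)^0·6.0000/(6)·0.3010^4·0.9536^0 = +0.008204
  k=1: (−1)^1·6.0000/(2)·0.3010^2·0.9536^2 = -0.247114
d^2_{1,1}(2.5302) = +0.008204 -0.247114 = -0.238910
Attach z-rotation phases: D = e^{-i(1)(1.8235)}·(-0.238910)·e^{-i(1)(6.0670)} = +0.008723+0.238751i

Re=0.0087 Im=0.2388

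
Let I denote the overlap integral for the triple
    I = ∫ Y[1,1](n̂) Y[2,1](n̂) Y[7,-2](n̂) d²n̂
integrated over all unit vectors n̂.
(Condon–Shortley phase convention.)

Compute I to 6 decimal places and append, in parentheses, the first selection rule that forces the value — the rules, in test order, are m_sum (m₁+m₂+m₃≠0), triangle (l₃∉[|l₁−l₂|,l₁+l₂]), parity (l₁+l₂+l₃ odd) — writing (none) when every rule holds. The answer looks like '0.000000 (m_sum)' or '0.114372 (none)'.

triangle: need 1≤l₃≤3, have 7; I=0

0.000000 (triangle)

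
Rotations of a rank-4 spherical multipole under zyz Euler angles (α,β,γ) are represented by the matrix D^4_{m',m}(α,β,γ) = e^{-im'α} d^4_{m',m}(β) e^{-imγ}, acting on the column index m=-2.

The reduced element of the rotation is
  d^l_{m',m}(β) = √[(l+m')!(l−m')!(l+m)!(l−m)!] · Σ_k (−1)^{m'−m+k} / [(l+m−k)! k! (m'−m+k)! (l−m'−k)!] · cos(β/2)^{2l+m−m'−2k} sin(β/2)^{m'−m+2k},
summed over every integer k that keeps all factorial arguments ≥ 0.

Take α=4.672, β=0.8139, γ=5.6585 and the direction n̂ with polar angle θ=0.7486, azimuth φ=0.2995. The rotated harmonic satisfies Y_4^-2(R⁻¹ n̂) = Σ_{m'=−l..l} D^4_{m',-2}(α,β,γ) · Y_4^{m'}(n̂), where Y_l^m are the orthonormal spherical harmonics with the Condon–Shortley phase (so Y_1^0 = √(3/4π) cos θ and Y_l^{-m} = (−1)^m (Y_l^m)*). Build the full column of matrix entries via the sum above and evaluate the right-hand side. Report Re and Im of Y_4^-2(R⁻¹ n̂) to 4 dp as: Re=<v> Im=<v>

Re=-0.0573 Im=-0.0147

Need the full column D^4_{m',-2} for m'=−4..4 at α=4.6720, β=0.8139, γ=5.6585.
cos(β/2)=0.918332, sin(β/2)=0.395810
d^4_{-4,-2}: single k=2 term ⇒ +0.497224;  D = +0.079153-0.490884i
d^4_{-3,-2}: k∈[1..2] ⇒ +0.815737 -0.454617 = +0.361120;  D = +0.353903+0.071835i
d^4_{-2,-2}: k∈[0..2] ⇒ +0.505823 -1.127599 +0.261842 = -0.359933;  D = +0.085784-0.349562i
d^4_{-1,-2}: k∈[0..2] ⇒ -0.924959 +0.859146 -0.106402 = -0.172215;  D = +0.165459+0.047764i
d^4_{0,-2}: k∈[0..2] ⇒ +0.891445 -0.441609 +0.030764 = +0.480600;  D = +0.151831-0.455987i
d^4_{1,-2}: k∈[0..2] ⇒ -0.572764 +0.159603 -0.005930 = -0.419091;  D = -0.391957-0.148346i
d^4_{2,-2}: k∈[0..2] ⇒ +0.261842 -0.038914 +0.000602 = +0.223530;  D = -0.087500+0.205693i
d^4_{3,-2}: k∈[0..1] ⇒ -0.084454 +0.005230 = -0.079224;  D = +0.071591+0.033930i
d^4_{4,-2}: single k=0 term ⇒ +0.017159;  D = +0.007969-0.015197i
Y_4^{m'}(θ=0.7486,φ=0.2995) and Σ D·Y over m':
  (+0.0792-0.4909i)·(+0.0346-0.0884i)  (+0.3539+0.0718i)·(+0.1801-0.2262i)  (+0.0858-0.3496i)·(+0.3529-0.2409i)  (+0.1655+0.0478i)·(+0.1707-0.0527i)  (+0.1518-0.4560i)·(-0.3194+0.0000i)  (-0.3920-0.1483i)·(-0.1707-0.0527i)  (-0.0875+0.2057i)·(+0.3529+0.2409i)  (+0.0716+0.0339i)·(-0.1801-0.2262i)  (+0.0080-0.0152i)·(+0.0346+0.0884i)
Y_4^-2(R⁻¹ n̂) = -0.057304-0.014704i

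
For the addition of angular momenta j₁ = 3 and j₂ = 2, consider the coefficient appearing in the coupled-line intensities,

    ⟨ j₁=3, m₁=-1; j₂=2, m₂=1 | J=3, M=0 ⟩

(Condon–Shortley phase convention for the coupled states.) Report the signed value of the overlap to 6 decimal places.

+0.182574

triangle: 2!×4!×2!/9! = 96/362880
(j±m)!: 2!×4!×3!×1!×3!×3! = 10368
prefactor² = (2J+1)×Δ×N² = 96/5
  k=1: −1/(1!×1!×3!×2!×1!×0!) = -1/12
  k=2: +1/(2!×0!×2!×1!×2!×1!) = 1/8
Σ = 1/24  ⇒  CG² = 96/5×(1/24)² = 1/30
CG = +√(1/30) = +0.182574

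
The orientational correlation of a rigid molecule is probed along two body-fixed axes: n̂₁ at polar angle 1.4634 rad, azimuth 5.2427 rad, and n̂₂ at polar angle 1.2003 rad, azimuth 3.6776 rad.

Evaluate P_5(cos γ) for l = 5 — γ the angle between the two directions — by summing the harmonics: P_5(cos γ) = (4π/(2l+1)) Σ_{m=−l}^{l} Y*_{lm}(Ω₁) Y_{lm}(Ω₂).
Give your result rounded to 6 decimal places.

Summing Y*_{l m}(θ₁,φ₁)·Y_{l m}(θ₂,φ₂) over m ∈ [−5, 5]; prefactor 4π/(2·5+1) = 1.142397:
  term(m=-5) = 0.00419 + 0.14723j   from Y*(Ω₁)=0.21223 + 0.39785j, Y(Ω₂)=0.29246 + 0.14547j
  term(m=-4) = 0.06166 - 0.00141j   from Y*(Ω₁)=-0.08041 + 0.13102j, Y(Ω₂)=-0.21760 - 0.33709j
  term(m=-3) = 0.00026 + 0.01536j   from Y*(Ω₁)=0.30478 + 0.00614j, Y(Ω₂)=0.00188 + 0.05037j
  term(m=-2) = -0.05608 + 0.00064j   from Y*(Ω₁)=0.08467 + 0.15131j, Y(Ω₂)=-0.15474 + 0.28407j
  term(m=-1) = -0.00022 - 0.03798j   from Y*(Ω₁)=0.13560 - 0.23127j, Y(Ω₂)=0.12179 - 0.07234j
  term(m=+0) = 0.05207 + 0.00000j   from Y*(Ω₁)=0.17806 + 0.00000j, Y(Ω₂)=0.29243 + 0.00000j
  term(m=+1) = -0.00022 + 0.03798j   from Y*(Ω₁)=-0.13560 - 0.23127j, Y(Ω₂)=-0.12179 - 0.07234j
  term(m=+2) = -0.05608 - 0.00064j   from Y*(Ω₁)=0.08467 - 0.15131j, Y(Ω₂)=-0.15474 - 0.28407j
  term(m=+3) = 0.00026 - 0.01536j   from Y*(Ω₁)=-0.30478 + 0.00614j, Y(Ω₂)=-0.00188 + 0.05037j
  term(m=+4) = 0.06166 + 0.00141j   from Y*(Ω₁)=-0.08041 - 0.13102j, Y(Ω₂)=-0.21760 + 0.33709j
  term(m=+5) = 0.00419 - 0.14723j   from Y*(Ω₁)=-0.21223 + 0.39785j, Y(Ω₂)=-0.29246 + 0.14547j
Accumulated sum 0.07171 + 0.00000j; after 4π/(2l+1) scaling, 0.08192 + 0.00000j ⇒ P_5 = 0.081921

0.081921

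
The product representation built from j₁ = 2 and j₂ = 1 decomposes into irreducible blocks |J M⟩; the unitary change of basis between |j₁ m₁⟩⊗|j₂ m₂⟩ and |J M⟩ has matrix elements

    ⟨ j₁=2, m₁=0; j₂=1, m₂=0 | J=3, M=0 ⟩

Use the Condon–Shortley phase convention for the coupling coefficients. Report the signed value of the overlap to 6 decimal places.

+0.774597

j₁+j₂−J=0  J+j₁−j₂=4  J−j₁+j₂=2  j₁+j₂+J+1=7
(j₁±m₁, j₂±m₂, J±M) = (2,2,1,1,3,3)
P² = 48/5
sum k=0..0:
  [0] +1/4 = 1/4
S = 1/4
C² = P²·S² = 3/5 ; C = +0.774597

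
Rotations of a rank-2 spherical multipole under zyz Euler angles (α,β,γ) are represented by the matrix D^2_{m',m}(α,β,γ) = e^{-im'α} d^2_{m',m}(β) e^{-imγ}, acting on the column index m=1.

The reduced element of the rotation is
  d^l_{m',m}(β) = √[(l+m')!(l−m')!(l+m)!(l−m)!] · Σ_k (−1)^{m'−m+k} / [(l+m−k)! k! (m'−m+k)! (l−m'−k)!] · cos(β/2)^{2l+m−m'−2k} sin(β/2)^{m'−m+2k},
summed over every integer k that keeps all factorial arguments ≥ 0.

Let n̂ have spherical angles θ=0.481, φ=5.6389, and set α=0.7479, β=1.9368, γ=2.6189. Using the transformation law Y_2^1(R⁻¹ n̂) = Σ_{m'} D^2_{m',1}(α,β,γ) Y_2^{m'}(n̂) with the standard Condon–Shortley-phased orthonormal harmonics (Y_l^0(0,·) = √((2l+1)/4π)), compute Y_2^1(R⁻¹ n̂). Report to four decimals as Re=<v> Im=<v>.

Need the full column D^2_{m',1} for m'=−2..2 at α=0.7479, β=1.9368, γ=2.6189.
cos(β/2)=0.566619, sin(β/2)=0.823980
d^2_{-2,1}: single k=3 term ⇒ +0.633974;  D = +0.274441-0.571493i
d^2_{-1,1}: k∈[2..3] ⇒ +0.653938 -0.460964 = +0.192974;  D = -0.057065-0.184343i
d^2_{0,1}: k∈[1..2] ⇒ +0.367168 -0.776456 = -0.409288;  D = +0.354639+0.204323i
d^2_{1,1}: k∈[0..1] ⇒ +0.103077 -0.653938 = -0.550860;  D = +0.536950-0.123012i
d^2_{2,1}: single k=0 term ⇒ -0.299791;  D = +0.168703-0.247819i
Y_2^{m'}(θ=0.481,φ=5.6389) and Σ D·Y over m':
  (+0.2744-0.5715i)·(+0.0230+0.0794i)  (-0.0571-0.1843i)·(+0.2534+0.1903i)  (+0.3546+0.2043i)·(+0.4282+0.0000i)  (+0.5370-0.1230i)·(-0.2534+0.1903i)  (+0.1687-0.2478i)·(+0.0230-0.0794i)
Y_2^1(R⁻¹ n̂) = +0.095784+0.152826i

Re=0.0958 Im=0.1528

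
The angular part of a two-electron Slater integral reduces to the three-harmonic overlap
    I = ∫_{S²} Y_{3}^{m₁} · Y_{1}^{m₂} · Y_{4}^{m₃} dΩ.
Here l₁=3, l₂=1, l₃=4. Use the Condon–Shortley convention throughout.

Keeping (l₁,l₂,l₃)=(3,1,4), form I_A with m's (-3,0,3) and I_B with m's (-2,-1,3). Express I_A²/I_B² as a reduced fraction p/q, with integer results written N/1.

1/3

Shared (l₁,l₂,l₃)=(3,1,4): N and (l;000)² cancel in I_A²/I_B².
A: Δ = 0!·6!·2!/9! = 1/252; Racah Σ t=0..0: t=0:+1/720 = 1/720; ⇒ 3j(3 1 4; -3 0 3)² = 1/36, sgn -1
B: Δ = 0!·6!·2!/9! = 1/252; Racah Σ t=0..0: t=0:+1/240 = 1/240; ⇒ 3j(3 1 4; -2 -1 3)² = 1/12, sgn -1
I_A²/I_B² = (1/36)/(1/12) = 1/3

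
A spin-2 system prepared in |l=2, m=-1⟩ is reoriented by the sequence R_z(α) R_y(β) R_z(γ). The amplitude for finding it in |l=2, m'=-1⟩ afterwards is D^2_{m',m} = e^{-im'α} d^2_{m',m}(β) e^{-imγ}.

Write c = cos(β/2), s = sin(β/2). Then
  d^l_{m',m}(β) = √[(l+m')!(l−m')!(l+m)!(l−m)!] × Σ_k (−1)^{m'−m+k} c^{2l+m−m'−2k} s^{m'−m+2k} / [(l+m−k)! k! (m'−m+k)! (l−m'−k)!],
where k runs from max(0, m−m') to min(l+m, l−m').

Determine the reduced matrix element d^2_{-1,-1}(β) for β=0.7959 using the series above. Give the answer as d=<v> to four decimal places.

d=0.3393

d^2_{-1,-1}(β=0.7959) via the finite sum:
With c≡cos(β/2)=0.921857 and s≡sin(β/2)=0.387529, N=[1·6·1·6]^{1/2}=6.000000
The bounds max(0,m−m')=0 and min(l+m,l−m')=1 give 2 terms
  k=0: (−1)^0·6.0000/(6)·0.9219^4·0.3875^0 = +0.722196
  k=1: (−1)^1·6.0000/(2)·0.9219^2·0.3875^2 = -0.382876
d^2_{-1,-1}(0.7959) = +0.722196 -0.382876 = +0.339320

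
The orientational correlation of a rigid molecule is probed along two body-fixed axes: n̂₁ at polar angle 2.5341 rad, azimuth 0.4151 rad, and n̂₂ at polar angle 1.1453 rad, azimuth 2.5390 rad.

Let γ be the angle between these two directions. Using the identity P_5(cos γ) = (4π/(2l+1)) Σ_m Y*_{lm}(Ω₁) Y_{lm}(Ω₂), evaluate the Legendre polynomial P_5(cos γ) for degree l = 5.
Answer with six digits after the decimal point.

0.182202

Expand P_5 via completeness: Σ_{m} conj(Y_{5,m}) at Ω₁ times Y_{5,m} at Ω₂ —
  m=-5: (-0.01360 + 0.02462j) × (0.28856 - 0.03732j) = -0.00301 + 0.00761j  (running Σ = -0.00301 + 0.00761j)
  m=-4: (0.01145 - 0.12742j) × (-0.31038 + 0.27845j) = 0.03193 + 0.04274j  (running Σ = 0.02892 + 0.05035j)
  m=-3: (0.10426 + 0.30893j) × (0.03274 - 0.13555j) = 0.04529 - 0.00402j  (running Σ = 0.07421 + 0.04633j)
  m=-2: (-0.31281 - 0.34218j) × (-0.10143 - 0.26496j) = -0.05893 + 0.11759j  (running Σ = 0.01528 + 0.16392j)
  m=-1: (0.18508 + 0.08157j) × (0.18644 + 0.12826j) = 0.02404 + 0.03894j  (running Σ = 0.03932 + 0.20287j)
  m=0: (0.34166 + 0.00000j) × (0.23665 + 0.00000j) = 0.08085 + 0.00000j  (running Σ = 0.12017 + 0.20287j)
  m=1: (-0.18508 + 0.08157j) × (-0.18644 + 0.12826j) = 0.02404 - 0.03894j  (running Σ = 0.14422 + 0.16392j)
  m=2: (-0.31281 + 0.34218j) × (-0.10143 + 0.26496j) = -0.05893 - 0.11759j  (running Σ = 0.08528 + 0.04633j)
  m=3: (-0.10426 + 0.30893j) × (-0.03274 - 0.13555j) = 0.04529 + 0.00402j  (running Σ = 0.13057 + 0.05035j)
  m=4: (0.01145 + 0.12742j) × (-0.31038 - 0.27845j) = 0.03193 - 0.04274j  (running Σ = 0.16250 + 0.00761j)
  m=5: (0.01360 + 0.02462j) × (-0.28856 - 0.03732j) = -0.00301 - 0.00761j  (running Σ = 0.15949 + 0.00000j)
Accumulated sum 0.15949 + 0.00000j; after 4π/(2l+1) scaling, 0.18220 + 0.00000j ⇒ P_5 = 0.182202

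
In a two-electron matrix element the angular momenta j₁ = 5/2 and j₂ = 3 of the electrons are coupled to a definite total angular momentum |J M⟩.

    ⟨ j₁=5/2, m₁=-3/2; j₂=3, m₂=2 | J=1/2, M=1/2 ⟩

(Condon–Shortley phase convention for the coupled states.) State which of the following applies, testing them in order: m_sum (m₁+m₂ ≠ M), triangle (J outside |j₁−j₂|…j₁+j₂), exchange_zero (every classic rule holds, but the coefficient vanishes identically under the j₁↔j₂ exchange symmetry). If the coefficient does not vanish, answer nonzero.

m-sum: m₁+m₂ = -3/2+2 = 1/2, M = 1/2  ✓
triangle: |j₁−j₂| = 1/2 ≤ J = 1/2 ≤ j₁+j₂ = 11/2  ✓
exchange: j₁≠j₂ or m₁≠m₂ — the exchange symmetry imposes no constraint here
value check: CG = +√(5/21) = +0.487950 ≠ 0

nonzero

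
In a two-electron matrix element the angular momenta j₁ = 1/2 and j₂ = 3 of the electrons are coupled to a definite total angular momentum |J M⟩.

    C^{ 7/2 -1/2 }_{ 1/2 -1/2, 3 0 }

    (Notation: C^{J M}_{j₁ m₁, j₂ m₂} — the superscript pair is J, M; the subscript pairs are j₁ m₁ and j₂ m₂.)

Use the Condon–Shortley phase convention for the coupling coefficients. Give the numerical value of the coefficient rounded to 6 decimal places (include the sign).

+0.755929  (= +√(4/7))

j₁+j₂−J=0  J+j₁−j₂=1  J−j₁+j₂=6  j₁+j₂+J+1=8
(j₁±m₁, j₂±m₂, J±M) = (0,1,3,3,3,4)
P² = 5184/7
sum k=0..0:
  [0] +1/36 = 1/36
S = 1/36
C² = P²·S² = 4/7 ; C = +0.755929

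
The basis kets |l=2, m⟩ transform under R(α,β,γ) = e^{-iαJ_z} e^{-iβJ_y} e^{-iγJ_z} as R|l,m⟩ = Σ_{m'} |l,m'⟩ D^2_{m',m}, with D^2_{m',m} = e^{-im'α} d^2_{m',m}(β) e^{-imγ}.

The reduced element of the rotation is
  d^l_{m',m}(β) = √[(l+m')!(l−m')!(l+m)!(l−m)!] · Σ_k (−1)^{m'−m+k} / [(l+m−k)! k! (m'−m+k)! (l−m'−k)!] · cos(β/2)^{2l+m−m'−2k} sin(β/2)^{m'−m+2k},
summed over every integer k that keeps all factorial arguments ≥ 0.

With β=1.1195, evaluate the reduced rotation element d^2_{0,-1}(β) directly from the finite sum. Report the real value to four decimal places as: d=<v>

d=-0.4807

d^2_{0,-1}(β=1.1195) via the finite sum:
With c≡cos(β/2)=0.847388 and s≡sin(β/2)=0.530974, N=[2·2·1·6]^{1/2}=4.898979
Admissible k: 0..1 (factorial args all ≥0)
  k=0: (−1)^1·4.8990/(2)·0.8474^3·0.5310^1 = -0.791400
  k=1: (−1)^2·4.8990/(2)·0.8474^1·0.5310^3 = +0.310727
d^2_{0,-1}(1.1195) = -0.791400 +0.310727 = -0.480673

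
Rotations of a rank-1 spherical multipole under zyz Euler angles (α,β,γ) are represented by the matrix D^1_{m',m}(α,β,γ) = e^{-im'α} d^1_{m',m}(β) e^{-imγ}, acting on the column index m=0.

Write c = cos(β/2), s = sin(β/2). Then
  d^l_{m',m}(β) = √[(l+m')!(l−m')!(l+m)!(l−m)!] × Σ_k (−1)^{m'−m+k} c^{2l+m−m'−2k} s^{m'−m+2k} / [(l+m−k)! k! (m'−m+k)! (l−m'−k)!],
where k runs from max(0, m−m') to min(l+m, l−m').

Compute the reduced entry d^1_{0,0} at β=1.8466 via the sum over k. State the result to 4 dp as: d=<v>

d=-0.2723

d^1_{0,0}(β=1.8466) via the finite sum:
Half-angle: c=0.603191, s=0.797596. N=√(1·1·1·1)=1.000000
k∈{0,1} keeps every argument non-negative
  k=0: (−1)^0·1.0000/(1)·0.6032^2·0.7976^0 = +0.363840
  k=1: (−1)^1·1.0000/(1)·0.6032^0·0.7976^2 = -0.636160
d^1_{0,0}(1.8466) = +0.363840 -0.636160 = -0.272320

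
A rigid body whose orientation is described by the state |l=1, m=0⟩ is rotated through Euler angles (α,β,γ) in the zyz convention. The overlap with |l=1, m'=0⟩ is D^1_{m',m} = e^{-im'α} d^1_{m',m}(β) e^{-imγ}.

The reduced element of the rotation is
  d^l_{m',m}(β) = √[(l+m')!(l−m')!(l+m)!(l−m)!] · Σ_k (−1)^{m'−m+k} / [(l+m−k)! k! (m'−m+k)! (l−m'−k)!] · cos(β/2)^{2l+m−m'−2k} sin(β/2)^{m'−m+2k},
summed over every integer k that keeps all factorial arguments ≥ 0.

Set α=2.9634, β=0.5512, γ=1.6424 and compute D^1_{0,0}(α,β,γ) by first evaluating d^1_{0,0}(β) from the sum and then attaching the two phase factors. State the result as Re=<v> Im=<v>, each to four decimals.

Re=0.8519 Im=0.0000

First d^1_{0,0}(β=0.5512), then the phase factors e^{-i(0)α} and e^{-i(0)γ}:
c=cos(0.551200/2)=0.962262, s=sin(0.551200/2)=0.272124; N=√[1·1·1·1]=1.000000
The bounds max(0,m−m')=0 and min(l+m,l−m')=1 give 2 terms
  k=0: (−1)^0·1.0000/(1)·0.9623^2·0.2721^0 = +0.925948
  k=1: (−1)^1·1.0000/(1)·0.9623^0·0.2721^2 = -0.074052
d^1_{0,0}(0.5512) = +0.925948 -0.074052 = +0.851897
Attach z-rotation phases: D = e^{-i(0)(2.9634)}·(+0.851897)·e^{-i(0)(1.6424)} = +0.851897+0.000000i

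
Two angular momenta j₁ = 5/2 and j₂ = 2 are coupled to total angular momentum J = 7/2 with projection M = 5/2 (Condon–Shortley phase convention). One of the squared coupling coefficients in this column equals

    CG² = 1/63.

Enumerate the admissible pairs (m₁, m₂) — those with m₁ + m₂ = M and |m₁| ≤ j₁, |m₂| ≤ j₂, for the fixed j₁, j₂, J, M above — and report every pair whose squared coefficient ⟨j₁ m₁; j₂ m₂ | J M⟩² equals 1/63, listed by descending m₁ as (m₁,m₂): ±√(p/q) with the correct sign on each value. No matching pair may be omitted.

(3/2,1): +√(1/63)

Admissible pairs with m₁+m₂ = M = 5/2: (1/2,2), (3/2,1), (5/2,0)
  (m₁,m₂)=(5/2,0): CG² = 10/21, CG = +√(10/21)
  (m₁,m₂)=(3/2,1): CG² = 1/63, CG = +√(1/63)   ← matches the target
  (m₁,m₂)=(1/2,2): CG² = 32/63, CG = −√(32/63)
Pairs with CG² = 1/63: (3/2,1): +√(1/63)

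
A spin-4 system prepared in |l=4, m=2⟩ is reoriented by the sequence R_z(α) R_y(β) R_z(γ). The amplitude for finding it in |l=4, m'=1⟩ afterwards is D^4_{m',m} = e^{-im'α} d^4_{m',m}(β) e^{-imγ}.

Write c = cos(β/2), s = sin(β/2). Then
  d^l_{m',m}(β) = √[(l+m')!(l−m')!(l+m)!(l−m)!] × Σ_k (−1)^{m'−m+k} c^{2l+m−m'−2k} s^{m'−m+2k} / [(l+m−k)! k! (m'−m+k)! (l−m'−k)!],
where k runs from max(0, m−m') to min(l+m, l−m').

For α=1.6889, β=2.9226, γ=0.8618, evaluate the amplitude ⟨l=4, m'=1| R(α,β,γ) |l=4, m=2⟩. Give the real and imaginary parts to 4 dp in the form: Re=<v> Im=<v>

Re=-0.0169 Im=0.0047

Split into d^4_{1,2}(β=2.9226) × two z-phases.
Half-angle: c=0.109278, s=0.994011. N=√(120·6·720·2)=1018.233765
The bounds max(0,m−m')=1 and min(l+m,l−m')=3 give 3 terms
  k=1: (−1)^0·1018.2338/(240)·0.1093^7·0.9940^1 = +0.000001
  k=2: (−1)^1·1018.2338/(48)·0.1093^5·0.9940^3 = -0.000325
  k=3: (−1)^2·1018.2338/(72)·0.1093^3·0.9940^5 = +0.017909
d^4_{1,2}(2.9226) = +0.000001 -0.000325 +0.017909 = +0.017585
D = (-0.117829-0.993034i)·(+0.017585)·(-0.152210-0.988348i) = -0.016944+0.004706i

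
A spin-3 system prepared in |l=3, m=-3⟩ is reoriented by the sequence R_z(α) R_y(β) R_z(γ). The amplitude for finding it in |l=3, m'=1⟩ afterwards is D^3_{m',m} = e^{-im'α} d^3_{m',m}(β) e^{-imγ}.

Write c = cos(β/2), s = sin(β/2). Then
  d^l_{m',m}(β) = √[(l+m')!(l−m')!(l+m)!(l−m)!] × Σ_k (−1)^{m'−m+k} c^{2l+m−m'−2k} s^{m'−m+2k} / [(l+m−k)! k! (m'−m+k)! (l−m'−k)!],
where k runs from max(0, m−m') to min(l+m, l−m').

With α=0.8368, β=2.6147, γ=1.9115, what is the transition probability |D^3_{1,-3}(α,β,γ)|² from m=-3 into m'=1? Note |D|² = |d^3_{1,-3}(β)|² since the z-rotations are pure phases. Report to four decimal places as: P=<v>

P=0.0521

D^3_{1,-3}(0.8368,2.6147,1.9115) = e^{-i·1·0.8368}·d^3_{1,-3}(2.6147)·e^{-i·-3·1.9115}. Compute d first:
c=cos(2.614700/2)=0.260410, s=sin(2.614700/2)=0.965498; N=√[24·2·1·720]=185.903201
The bounds max(0,m−m')=0 and min(l+m,l−m')=0 give 1 term
  k=0: (−1)^4·185.9032/(48)·0.2604^2·0.9655^4 = +0.228226
d^3_{1,-3}(2.6147) = +0.228226
|D^3_{1,-3}|² = |d^3_{1,-3}(β)|² = (+0.228226)² = 0.052087 (the z-rotation phases have unit modulus)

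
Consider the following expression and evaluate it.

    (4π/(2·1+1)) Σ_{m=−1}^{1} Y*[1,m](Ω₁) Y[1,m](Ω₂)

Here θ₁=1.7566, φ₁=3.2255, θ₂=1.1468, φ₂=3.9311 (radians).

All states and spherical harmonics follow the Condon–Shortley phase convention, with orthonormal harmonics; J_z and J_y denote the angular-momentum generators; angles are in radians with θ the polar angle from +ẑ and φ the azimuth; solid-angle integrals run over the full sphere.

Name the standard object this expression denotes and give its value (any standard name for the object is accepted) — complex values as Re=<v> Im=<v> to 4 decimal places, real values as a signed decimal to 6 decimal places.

Legendre polynomial (addition theorem), +0.605874

This sum is the spherical-harmonic addition theorem: it equals the Legendre polynomial P_l(cos γ) of the angle γ between the two directions.
Expand P_1 via completeness: Σ_{m} conj(Y_{1,m}) at Ω₁ times Y_{1,m} at Ω₂ —
  [-1]  conj(Y_{1,-1})(Ω₁) = -0.33835 - 0.02846j ; Y_{1,-1}(Ω₂) = -0.22175 + 0.22358j ; Δ = 0.08139 - 0.06934j
  [+0]  conj(Y_{1,0})(Ω₁) = -0.09026 + 0.00000j ; Y_{1,0}(Ω₂) = 0.20101 + 0.00000j ; Δ = -0.01814 + 0.00000j
  [+1]  conj(Y_{1,1})(Ω₁) = 0.33835 - 0.02846j ; Y_{1,1}(Ω₂) = 0.22175 + 0.22358j ; Δ = 0.08139 + 0.06934j
Total Σ_m = 0.14464 + 0.00000j. Multiply by 4.188790: 0.60587 + 0.00000j. P_1(cos γ) = 0.605874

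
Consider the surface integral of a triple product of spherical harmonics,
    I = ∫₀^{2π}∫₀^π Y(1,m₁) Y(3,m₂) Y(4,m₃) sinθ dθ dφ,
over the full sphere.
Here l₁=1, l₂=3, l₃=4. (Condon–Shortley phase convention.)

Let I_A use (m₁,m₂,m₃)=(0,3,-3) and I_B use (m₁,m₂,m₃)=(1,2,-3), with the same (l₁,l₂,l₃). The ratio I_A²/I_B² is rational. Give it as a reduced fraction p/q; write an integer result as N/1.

Shared (l₁,l₂,l₃)=(1,3,4): N and (l;000)² cancel in I_A²/I_B².
A: Δ = 0!·2!·6!/9! = 1/252; Racah Σ t=0..0: t=0:+1/720 = 1/720; ⇒ 3j(1 3 4; 0 3 -3)² = 1/36, sgn -1
B: Δ = 0!·2!·6!/9! = 1/252; Racah Σ t=0..0: t=0:+1/240 = 1/240; ⇒ 3j(1 3 4; 1 2 -3)² = 1/12, sgn -1
I_A²/I_B² = (1/36)/(1/12) = 1/3

1/3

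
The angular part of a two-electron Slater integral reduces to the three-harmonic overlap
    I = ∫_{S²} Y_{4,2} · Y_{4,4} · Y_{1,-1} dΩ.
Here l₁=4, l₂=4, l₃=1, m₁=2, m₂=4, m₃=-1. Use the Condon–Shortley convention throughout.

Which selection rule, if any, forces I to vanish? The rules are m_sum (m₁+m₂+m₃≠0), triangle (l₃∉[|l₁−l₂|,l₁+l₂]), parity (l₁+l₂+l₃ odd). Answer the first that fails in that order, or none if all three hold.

m_sum

azimuthal sum: 2 + 4 − 1 = 5  ✗
0 ≤ 1 ≤ 8 (triangle on l)
L = 4 + 4 + 1 = 9 (odd)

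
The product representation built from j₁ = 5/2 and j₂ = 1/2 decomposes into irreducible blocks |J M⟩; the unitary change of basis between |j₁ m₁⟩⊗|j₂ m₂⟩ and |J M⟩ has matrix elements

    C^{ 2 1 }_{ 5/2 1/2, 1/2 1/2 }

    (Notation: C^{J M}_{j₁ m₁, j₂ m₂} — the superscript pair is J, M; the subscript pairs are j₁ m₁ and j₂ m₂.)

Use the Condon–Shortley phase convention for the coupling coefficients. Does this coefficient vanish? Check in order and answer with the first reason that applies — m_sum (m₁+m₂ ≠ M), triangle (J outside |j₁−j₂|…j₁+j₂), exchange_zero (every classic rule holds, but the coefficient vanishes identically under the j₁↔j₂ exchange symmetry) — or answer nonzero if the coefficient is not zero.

nonzero

m-sum: m₁+m₂ = 1/2+1/2 = 1, M = 1  ✓
triangle: |j₁−j₂| = 2 ≤ J = 2 ≤ j₁+j₂ = 3  ✓
exchange: j₁≠j₂ or m₁≠m₂ — the exchange symmetry imposes no constraint here
value check: CG = −√(1/3) = -0.577350 ≠ 0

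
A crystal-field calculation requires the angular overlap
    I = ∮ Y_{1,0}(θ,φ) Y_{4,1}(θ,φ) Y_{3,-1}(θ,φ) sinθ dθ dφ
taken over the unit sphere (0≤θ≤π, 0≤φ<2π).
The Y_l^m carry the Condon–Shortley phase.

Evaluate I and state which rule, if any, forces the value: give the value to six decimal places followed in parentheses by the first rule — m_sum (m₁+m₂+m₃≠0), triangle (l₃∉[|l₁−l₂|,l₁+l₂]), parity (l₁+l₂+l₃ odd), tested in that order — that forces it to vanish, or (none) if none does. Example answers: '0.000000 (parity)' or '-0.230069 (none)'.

Rules hold: Σm=0, L=8 even, 3≤3≤5.
N = 3·9·7 = 189
Δ = 2!·0!·6!/9! = 1/252
Racah Σ t=1..1: t=1:−1/36 = -1/36
⇒ 3j(1 4 3; 0 0 0)² = 4/63, sgn +1
Racah Σ t=1..1: t=1:−1/48 = -1/48
⇒ 3j(1 4 3; 0 1 -1)² = 5/84, sgn -1
4πI² = N·(3j₀)²·(3jₘ)² = 5/7
I = -1·√(0.714286/4π) = -0.23841361
No selection rule forces the value: the integral is nonzero (none).

-0.238414 (none)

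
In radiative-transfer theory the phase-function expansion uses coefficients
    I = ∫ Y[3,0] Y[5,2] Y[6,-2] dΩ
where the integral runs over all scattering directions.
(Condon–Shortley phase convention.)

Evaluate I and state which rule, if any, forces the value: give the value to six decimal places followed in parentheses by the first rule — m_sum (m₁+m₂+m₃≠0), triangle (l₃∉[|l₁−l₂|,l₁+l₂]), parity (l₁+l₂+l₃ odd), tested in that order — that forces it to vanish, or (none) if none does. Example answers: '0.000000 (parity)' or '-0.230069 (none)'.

0.058844 (none)

Rules hold: Σm=0, L=14 even, 2≤6≤8.
N = 7·11·13 = 1001
Δ = 2!·4!·8!/15! = 1/675675
Racah Σ t=0..2: t=0:+1/8640 t=1:−1/2304 t=2:+1/8640 = -7/34560
⇒ 3j(3 5 6; 0 0 0)² = 7/429, sgn -1
Racah Σ t=0..2: t=0:+1/60480 t=1:−1/5760 t=2:+1/8640 = -1/24192
⇒ 3j(3 5 6; 0 2 -2)² = 8/3003, sgn -1
4πI² = N·(3j₀)²·(3jₘ)² = 56/1287
I = +1·√(0.043512/4π) = 0.05884368
No selection rule forces the value: the integral is nonzero (none).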